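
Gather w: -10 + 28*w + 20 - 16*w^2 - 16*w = -16*w^2 + 12*w + 10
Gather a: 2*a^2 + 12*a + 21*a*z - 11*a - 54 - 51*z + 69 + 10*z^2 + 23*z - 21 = 2*a^2 + a*(21*z + 1) + 10*z^2 - 28*z - 6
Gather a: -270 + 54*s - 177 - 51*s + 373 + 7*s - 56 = 10*s - 130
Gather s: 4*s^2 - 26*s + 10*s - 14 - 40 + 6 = 4*s^2 - 16*s - 48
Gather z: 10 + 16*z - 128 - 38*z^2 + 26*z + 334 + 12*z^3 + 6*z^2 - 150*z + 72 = 12*z^3 - 32*z^2 - 108*z + 288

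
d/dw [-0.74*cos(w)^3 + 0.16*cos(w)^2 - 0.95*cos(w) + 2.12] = (2.22*cos(w)^2 - 0.32*cos(w) + 0.95)*sin(w)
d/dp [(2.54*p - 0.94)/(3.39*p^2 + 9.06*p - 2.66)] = (-8.6106*p^2 + 6.3732*p + 1.76)/(11.4921*p^4 + 61.4268*p^3 + 64.0488*p^2 - 48.1992*p + 7.0756)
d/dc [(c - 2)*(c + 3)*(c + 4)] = 3*c^2 + 10*c - 2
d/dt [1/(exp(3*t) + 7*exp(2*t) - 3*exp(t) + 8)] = (-3*exp(2*t) - 14*exp(t) + 3)*exp(t)/(exp(3*t) + 7*exp(2*t) - 3*exp(t) + 8)^2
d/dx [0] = 0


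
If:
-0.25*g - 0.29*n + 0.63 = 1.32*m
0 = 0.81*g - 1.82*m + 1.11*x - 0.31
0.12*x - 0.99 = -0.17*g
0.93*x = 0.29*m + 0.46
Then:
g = 4.85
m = 2.83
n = -14.89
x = 1.38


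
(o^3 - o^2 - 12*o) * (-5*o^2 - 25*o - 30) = -5*o^5 - 20*o^4 + 55*o^3 + 330*o^2 + 360*o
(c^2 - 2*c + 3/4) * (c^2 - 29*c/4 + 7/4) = c^4 - 37*c^3/4 + 17*c^2 - 143*c/16 + 21/16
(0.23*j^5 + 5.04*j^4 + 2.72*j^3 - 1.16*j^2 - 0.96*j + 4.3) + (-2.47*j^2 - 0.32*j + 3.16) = 0.23*j^5 + 5.04*j^4 + 2.72*j^3 - 3.63*j^2 - 1.28*j + 7.46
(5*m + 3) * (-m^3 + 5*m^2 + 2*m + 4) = -5*m^4 + 22*m^3 + 25*m^2 + 26*m + 12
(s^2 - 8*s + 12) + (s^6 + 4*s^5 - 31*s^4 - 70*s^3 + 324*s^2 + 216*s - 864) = s^6 + 4*s^5 - 31*s^4 - 70*s^3 + 325*s^2 + 208*s - 852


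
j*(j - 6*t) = j^2 - 6*j*t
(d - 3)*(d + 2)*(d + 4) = d^3 + 3*d^2 - 10*d - 24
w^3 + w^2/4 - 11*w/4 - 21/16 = (w - 7/4)*(w + 1/2)*(w + 3/2)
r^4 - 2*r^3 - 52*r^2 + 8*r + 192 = (r - 8)*(r - 2)*(r + 2)*(r + 6)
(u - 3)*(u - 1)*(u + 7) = u^3 + 3*u^2 - 25*u + 21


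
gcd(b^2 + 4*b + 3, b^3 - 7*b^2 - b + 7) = b + 1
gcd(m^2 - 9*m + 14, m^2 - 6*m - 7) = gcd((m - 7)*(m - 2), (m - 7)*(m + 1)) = m - 7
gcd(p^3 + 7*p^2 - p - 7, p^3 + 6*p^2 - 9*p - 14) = p^2 + 8*p + 7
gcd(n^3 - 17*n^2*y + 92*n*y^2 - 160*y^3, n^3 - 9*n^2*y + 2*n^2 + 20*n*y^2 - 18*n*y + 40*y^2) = n^2 - 9*n*y + 20*y^2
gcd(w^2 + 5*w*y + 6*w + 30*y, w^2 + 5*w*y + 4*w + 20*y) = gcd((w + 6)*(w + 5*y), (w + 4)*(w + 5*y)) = w + 5*y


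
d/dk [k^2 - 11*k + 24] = 2*k - 11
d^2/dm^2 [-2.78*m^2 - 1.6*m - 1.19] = -5.56000000000000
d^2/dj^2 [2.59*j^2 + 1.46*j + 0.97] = 5.18000000000000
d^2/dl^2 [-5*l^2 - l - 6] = -10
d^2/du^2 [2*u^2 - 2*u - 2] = 4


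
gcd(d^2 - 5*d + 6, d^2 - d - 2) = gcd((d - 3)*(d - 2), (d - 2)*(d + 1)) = d - 2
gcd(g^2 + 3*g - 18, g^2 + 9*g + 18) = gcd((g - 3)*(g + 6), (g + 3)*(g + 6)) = g + 6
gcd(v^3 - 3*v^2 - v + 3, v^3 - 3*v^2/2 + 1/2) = v - 1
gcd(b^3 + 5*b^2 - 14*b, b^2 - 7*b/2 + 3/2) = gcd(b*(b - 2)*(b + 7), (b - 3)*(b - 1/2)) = 1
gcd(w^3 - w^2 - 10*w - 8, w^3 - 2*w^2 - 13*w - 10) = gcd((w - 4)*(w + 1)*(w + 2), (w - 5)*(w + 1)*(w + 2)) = w^2 + 3*w + 2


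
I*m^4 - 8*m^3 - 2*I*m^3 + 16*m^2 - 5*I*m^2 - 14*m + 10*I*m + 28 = (m - 2)*(m + 2*I)*(m + 7*I)*(I*m + 1)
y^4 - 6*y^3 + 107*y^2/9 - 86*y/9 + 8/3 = (y - 3)*(y - 4/3)*(y - 1)*(y - 2/3)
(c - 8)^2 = c^2 - 16*c + 64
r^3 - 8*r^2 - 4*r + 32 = (r - 8)*(r - 2)*(r + 2)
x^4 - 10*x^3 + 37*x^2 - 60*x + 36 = (x - 3)^2*(x - 2)^2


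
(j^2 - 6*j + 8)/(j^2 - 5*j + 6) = (j - 4)/(j - 3)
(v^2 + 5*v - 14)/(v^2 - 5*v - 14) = (-v^2 - 5*v + 14)/(-v^2 + 5*v + 14)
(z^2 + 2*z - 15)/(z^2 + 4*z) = (z^2 + 2*z - 15)/(z*(z + 4))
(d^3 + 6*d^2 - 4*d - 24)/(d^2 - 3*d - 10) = (d^2 + 4*d - 12)/(d - 5)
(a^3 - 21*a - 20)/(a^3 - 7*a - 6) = (a^2 - a - 20)/(a^2 - a - 6)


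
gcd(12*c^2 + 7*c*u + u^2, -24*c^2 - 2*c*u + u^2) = 4*c + u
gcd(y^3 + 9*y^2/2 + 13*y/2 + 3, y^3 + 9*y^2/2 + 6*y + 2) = y + 2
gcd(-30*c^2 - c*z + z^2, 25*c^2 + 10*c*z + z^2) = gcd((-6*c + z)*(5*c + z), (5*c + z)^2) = 5*c + z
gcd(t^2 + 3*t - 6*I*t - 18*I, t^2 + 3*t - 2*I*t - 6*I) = t + 3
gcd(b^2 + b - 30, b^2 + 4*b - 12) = b + 6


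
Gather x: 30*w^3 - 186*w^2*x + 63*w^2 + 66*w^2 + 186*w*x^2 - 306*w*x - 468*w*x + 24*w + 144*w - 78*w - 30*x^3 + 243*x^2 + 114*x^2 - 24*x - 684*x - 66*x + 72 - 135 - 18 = 30*w^3 + 129*w^2 + 90*w - 30*x^3 + x^2*(186*w + 357) + x*(-186*w^2 - 774*w - 774) - 81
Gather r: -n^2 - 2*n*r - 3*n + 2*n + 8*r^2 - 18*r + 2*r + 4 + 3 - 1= -n^2 - n + 8*r^2 + r*(-2*n - 16) + 6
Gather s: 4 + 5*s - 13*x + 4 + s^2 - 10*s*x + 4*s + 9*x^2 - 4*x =s^2 + s*(9 - 10*x) + 9*x^2 - 17*x + 8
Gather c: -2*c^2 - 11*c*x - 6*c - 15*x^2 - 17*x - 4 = -2*c^2 + c*(-11*x - 6) - 15*x^2 - 17*x - 4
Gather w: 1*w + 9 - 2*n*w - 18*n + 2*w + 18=-18*n + w*(3 - 2*n) + 27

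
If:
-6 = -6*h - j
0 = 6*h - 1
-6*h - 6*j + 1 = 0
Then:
No Solution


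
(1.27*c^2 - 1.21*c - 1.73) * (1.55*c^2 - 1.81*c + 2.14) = 1.9685*c^4 - 4.1742*c^3 + 2.2264*c^2 + 0.5419*c - 3.7022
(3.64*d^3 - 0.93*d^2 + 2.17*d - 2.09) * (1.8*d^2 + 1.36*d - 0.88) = 6.552*d^5 + 3.2764*d^4 - 0.562*d^3 + 0.00760000000000005*d^2 - 4.752*d + 1.8392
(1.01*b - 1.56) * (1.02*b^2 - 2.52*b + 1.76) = 1.0302*b^3 - 4.1364*b^2 + 5.7088*b - 2.7456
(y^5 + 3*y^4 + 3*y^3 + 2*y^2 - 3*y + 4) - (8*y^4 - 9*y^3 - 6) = y^5 - 5*y^4 + 12*y^3 + 2*y^2 - 3*y + 10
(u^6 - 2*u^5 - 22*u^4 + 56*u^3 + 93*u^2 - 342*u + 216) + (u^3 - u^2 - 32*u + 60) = u^6 - 2*u^5 - 22*u^4 + 57*u^3 + 92*u^2 - 374*u + 276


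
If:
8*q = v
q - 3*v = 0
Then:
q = 0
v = 0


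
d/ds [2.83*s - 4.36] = 2.83000000000000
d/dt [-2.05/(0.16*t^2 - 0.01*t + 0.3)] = (0.656*t - 0.0205)/(0.16*t^2 - 0.01*t + 0.3)^2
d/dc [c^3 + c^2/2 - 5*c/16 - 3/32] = 3*c^2 + c - 5/16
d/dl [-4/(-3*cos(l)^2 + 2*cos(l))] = 8*(-sin(l)/cos(l)^2 + 3*tan(l))/(3*cos(l) - 2)^2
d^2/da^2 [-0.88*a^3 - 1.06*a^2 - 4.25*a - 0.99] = -5.28*a - 2.12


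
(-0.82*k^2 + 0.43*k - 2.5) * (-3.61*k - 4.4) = 2.9602*k^3 + 2.0557*k^2 + 7.133*k + 11.0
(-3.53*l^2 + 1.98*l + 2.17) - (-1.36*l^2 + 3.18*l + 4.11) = -2.17*l^2 - 1.2*l - 1.94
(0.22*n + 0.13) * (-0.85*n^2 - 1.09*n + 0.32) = -0.187*n^3 - 0.3503*n^2 - 0.0713*n + 0.0416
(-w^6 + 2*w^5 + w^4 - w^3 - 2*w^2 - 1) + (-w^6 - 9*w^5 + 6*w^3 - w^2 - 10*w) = -2*w^6 - 7*w^5 + w^4 + 5*w^3 - 3*w^2 - 10*w - 1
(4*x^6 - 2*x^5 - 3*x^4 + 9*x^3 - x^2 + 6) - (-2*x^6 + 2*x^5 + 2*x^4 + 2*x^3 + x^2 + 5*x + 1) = 6*x^6 - 4*x^5 - 5*x^4 + 7*x^3 - 2*x^2 - 5*x + 5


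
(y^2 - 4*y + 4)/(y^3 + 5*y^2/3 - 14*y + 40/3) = 3*(y - 2)/(3*y^2 + 11*y - 20)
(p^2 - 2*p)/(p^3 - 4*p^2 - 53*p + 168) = p*(p - 2)/(p^3 - 4*p^2 - 53*p + 168)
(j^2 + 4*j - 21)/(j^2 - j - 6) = (j + 7)/(j + 2)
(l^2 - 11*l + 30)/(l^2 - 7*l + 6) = (l - 5)/(l - 1)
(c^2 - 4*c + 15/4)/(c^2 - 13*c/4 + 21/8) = 2*(2*c - 5)/(4*c - 7)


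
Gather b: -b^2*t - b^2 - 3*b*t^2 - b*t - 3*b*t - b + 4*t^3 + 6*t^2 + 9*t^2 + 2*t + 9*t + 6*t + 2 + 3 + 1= b^2*(-t - 1) + b*(-3*t^2 - 4*t - 1) + 4*t^3 + 15*t^2 + 17*t + 6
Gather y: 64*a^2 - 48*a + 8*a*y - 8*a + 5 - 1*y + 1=64*a^2 - 56*a + y*(8*a - 1) + 6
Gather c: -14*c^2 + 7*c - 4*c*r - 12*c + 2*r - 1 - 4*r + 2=-14*c^2 + c*(-4*r - 5) - 2*r + 1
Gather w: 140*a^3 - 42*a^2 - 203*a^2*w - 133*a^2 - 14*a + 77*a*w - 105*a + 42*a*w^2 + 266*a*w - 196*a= 140*a^3 - 175*a^2 + 42*a*w^2 - 315*a + w*(-203*a^2 + 343*a)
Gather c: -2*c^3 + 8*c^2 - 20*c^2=-2*c^3 - 12*c^2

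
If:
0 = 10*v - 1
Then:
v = 1/10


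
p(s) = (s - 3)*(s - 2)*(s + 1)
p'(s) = (s - 3)*(s - 2) + (s - 3)*(s + 1) + (s - 2)*(s + 1)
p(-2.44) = -34.78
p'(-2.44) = 38.38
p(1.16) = 3.34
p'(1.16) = -4.24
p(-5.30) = -260.54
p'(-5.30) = 127.67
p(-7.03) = -546.14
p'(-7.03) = 205.50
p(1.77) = 0.78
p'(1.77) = -3.76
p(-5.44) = -278.80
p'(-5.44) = 133.30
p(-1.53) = -8.48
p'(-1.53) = 20.26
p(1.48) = 1.96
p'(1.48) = -4.27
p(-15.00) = -4284.00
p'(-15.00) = 796.00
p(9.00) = 420.00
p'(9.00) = 172.00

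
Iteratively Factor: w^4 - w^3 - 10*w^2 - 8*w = (w)*(w^3 - w^2 - 10*w - 8) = w*(w + 1)*(w^2 - 2*w - 8) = w*(w - 4)*(w + 1)*(w + 2)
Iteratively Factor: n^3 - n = (n)*(n^2 - 1) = n*(n - 1)*(n + 1)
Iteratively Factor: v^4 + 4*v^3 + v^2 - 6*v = (v + 3)*(v^3 + v^2 - 2*v) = (v + 2)*(v + 3)*(v^2 - v) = v*(v + 2)*(v + 3)*(v - 1)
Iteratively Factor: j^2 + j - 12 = (j - 3)*(j + 4)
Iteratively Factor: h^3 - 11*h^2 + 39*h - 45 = (h - 5)*(h^2 - 6*h + 9) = (h - 5)*(h - 3)*(h - 3)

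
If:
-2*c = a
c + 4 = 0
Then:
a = 8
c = -4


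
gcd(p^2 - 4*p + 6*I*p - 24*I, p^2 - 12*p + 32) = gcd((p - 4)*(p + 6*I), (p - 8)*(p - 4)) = p - 4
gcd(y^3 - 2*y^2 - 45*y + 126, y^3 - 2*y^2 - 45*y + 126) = y^3 - 2*y^2 - 45*y + 126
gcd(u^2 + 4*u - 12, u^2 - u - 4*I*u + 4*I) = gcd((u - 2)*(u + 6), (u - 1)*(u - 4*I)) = 1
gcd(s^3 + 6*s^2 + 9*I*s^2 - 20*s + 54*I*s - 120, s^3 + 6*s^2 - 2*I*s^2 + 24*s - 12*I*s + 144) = s^2 + s*(6 + 4*I) + 24*I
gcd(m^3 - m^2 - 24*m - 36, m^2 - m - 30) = m - 6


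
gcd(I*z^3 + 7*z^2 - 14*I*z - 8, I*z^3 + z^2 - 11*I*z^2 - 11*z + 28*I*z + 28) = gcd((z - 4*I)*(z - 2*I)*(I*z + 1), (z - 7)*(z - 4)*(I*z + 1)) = z - I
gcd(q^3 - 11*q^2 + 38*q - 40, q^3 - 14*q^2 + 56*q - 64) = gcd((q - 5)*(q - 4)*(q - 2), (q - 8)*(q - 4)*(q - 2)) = q^2 - 6*q + 8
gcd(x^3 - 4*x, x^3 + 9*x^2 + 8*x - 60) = x - 2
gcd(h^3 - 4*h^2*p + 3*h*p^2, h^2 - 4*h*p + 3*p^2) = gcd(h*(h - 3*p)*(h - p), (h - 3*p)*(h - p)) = h^2 - 4*h*p + 3*p^2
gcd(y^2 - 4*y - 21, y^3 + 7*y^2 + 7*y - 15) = y + 3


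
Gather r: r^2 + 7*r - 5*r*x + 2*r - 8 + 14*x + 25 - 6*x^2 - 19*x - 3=r^2 + r*(9 - 5*x) - 6*x^2 - 5*x + 14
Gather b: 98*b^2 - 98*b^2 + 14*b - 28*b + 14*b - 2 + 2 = 0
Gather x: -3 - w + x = -w + x - 3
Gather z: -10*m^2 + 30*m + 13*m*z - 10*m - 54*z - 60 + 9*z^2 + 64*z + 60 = -10*m^2 + 20*m + 9*z^2 + z*(13*m + 10)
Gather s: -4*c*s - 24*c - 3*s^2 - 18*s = -24*c - 3*s^2 + s*(-4*c - 18)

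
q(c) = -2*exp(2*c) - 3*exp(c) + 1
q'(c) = -4*exp(2*c) - 3*exp(c)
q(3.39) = -1848.14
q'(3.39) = -3609.27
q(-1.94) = 0.53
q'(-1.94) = -0.51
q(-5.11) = 0.98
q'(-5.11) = -0.02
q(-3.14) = 0.87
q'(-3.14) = -0.14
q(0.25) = -6.15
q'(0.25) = -10.45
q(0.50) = -9.38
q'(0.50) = -15.82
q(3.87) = -4739.77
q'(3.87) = -9337.72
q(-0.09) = -3.41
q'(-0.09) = -6.08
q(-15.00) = 1.00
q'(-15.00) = 0.00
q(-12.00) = 1.00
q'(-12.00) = 0.00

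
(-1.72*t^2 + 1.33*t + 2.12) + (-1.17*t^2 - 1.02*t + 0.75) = -2.89*t^2 + 0.31*t + 2.87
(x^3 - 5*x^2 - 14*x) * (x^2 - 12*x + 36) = x^5 - 17*x^4 + 82*x^3 - 12*x^2 - 504*x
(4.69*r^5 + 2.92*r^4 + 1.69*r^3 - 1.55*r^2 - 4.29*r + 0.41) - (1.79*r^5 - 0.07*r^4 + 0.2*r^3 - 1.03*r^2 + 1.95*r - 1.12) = 2.9*r^5 + 2.99*r^4 + 1.49*r^3 - 0.52*r^2 - 6.24*r + 1.53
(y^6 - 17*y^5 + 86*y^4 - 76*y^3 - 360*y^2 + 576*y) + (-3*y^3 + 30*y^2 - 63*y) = y^6 - 17*y^5 + 86*y^4 - 79*y^3 - 330*y^2 + 513*y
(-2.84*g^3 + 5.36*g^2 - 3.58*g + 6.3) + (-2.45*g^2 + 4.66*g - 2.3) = -2.84*g^3 + 2.91*g^2 + 1.08*g + 4.0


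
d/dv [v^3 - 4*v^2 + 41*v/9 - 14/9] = 3*v^2 - 8*v + 41/9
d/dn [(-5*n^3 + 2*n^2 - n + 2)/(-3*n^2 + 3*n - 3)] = (5*n^4 - 10*n^3 + 16*n^2 - 1)/(3*(n^4 - 2*n^3 + 3*n^2 - 2*n + 1))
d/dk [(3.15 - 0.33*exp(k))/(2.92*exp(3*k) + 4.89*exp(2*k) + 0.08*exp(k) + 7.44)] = (1.9272*exp(3*k) - 25.9803*exp(2*k) - 30.807*exp(k) - 2.7072)*exp(k)/(8.5264*exp(6*k) + 28.5576*exp(5*k) + 24.3793*exp(4*k) + 44.232*exp(3*k) + 72.7696*exp(2*k) + 1.1904*exp(k) + 55.3536)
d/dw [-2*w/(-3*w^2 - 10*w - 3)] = 6*(1 - w^2)/(9*w^4 + 60*w^3 + 118*w^2 + 60*w + 9)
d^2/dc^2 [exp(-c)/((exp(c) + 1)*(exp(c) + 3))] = (9*exp(4*c) + 44*exp(3*c) + 70*exp(2*c) + 36*exp(c) + 9)*exp(-c)/(exp(6*c) + 12*exp(5*c) + 57*exp(4*c) + 136*exp(3*c) + 171*exp(2*c) + 108*exp(c) + 27)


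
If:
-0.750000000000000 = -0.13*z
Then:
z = 5.77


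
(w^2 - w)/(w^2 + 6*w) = (w - 1)/(w + 6)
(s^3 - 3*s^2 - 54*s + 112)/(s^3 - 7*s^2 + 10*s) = (s^2 - s - 56)/(s*(s - 5))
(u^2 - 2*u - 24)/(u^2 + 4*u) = (u - 6)/u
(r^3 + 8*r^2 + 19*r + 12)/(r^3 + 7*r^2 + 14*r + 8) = (r + 3)/(r + 2)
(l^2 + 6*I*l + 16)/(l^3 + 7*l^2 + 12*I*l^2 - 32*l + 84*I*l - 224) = (l - 2*I)/(l^2 + l*(7 + 4*I) + 28*I)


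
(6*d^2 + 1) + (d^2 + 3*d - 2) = 7*d^2 + 3*d - 1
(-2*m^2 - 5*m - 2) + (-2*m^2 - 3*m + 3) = -4*m^2 - 8*m + 1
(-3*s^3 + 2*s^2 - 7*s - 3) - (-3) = -3*s^3 + 2*s^2 - 7*s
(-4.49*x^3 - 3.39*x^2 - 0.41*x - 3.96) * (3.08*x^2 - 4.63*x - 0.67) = -13.8292*x^5 + 10.3475*x^4 + 17.4412*x^3 - 8.0272*x^2 + 18.6095*x + 2.6532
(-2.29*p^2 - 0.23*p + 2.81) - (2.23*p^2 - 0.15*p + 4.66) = -4.52*p^2 - 0.08*p - 1.85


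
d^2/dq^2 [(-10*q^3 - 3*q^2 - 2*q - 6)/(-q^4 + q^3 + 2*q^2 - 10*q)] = 2*(10*q^9 + 9*q^8 + 63*q^7 - 667*q^6 + 24*q^5 - 30*q^4 + 1304*q^3 - 108*q^2 - 360*q + 600)/(q^3*(q^9 - 3*q^8 - 3*q^7 + 41*q^6 - 54*q^5 - 102*q^4 + 412*q^3 - 180*q^2 - 600*q + 1000))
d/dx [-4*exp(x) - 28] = -4*exp(x)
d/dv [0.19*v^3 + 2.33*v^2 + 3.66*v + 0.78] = 0.57*v^2 + 4.66*v + 3.66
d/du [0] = 0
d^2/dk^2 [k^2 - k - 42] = 2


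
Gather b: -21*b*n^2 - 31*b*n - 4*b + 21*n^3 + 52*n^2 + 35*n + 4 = b*(-21*n^2 - 31*n - 4) + 21*n^3 + 52*n^2 + 35*n + 4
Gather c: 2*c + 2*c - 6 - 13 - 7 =4*c - 26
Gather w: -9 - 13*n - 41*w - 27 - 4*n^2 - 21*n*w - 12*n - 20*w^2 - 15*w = -4*n^2 - 25*n - 20*w^2 + w*(-21*n - 56) - 36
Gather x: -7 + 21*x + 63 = 21*x + 56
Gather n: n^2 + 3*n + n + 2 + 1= n^2 + 4*n + 3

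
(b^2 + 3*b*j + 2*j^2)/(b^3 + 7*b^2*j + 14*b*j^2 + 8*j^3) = 1/(b + 4*j)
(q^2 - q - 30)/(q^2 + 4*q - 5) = (q - 6)/(q - 1)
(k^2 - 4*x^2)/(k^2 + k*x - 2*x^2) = (-k + 2*x)/(-k + x)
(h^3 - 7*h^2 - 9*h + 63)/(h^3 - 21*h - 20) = (-h^3 + 7*h^2 + 9*h - 63)/(-h^3 + 21*h + 20)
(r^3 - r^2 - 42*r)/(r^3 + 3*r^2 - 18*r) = (r - 7)/(r - 3)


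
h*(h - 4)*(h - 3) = h^3 - 7*h^2 + 12*h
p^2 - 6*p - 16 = (p - 8)*(p + 2)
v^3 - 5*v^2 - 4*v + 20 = (v - 5)*(v - 2)*(v + 2)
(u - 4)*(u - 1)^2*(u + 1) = u^4 - 5*u^3 + 3*u^2 + 5*u - 4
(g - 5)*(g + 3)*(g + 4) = g^3 + 2*g^2 - 23*g - 60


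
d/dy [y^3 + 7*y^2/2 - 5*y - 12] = 3*y^2 + 7*y - 5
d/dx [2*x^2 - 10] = 4*x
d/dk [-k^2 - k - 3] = -2*k - 1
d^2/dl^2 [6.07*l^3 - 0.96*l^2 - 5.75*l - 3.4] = 36.42*l - 1.92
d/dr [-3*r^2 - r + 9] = -6*r - 1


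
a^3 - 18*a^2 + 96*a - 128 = (a - 8)^2*(a - 2)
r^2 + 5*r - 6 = (r - 1)*(r + 6)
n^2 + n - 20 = (n - 4)*(n + 5)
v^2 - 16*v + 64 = (v - 8)^2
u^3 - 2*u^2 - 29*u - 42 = (u - 7)*(u + 2)*(u + 3)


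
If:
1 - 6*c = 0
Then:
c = 1/6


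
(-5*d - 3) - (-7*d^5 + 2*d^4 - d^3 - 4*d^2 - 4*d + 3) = 7*d^5 - 2*d^4 + d^3 + 4*d^2 - d - 6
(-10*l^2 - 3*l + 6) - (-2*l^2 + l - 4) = -8*l^2 - 4*l + 10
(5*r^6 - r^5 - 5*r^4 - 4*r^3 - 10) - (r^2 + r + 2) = 5*r^6 - r^5 - 5*r^4 - 4*r^3 - r^2 - r - 12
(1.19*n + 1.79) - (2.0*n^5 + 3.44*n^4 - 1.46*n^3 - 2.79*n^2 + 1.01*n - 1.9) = -2.0*n^5 - 3.44*n^4 + 1.46*n^3 + 2.79*n^2 + 0.18*n + 3.69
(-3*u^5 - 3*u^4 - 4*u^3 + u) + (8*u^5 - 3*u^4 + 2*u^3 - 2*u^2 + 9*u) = 5*u^5 - 6*u^4 - 2*u^3 - 2*u^2 + 10*u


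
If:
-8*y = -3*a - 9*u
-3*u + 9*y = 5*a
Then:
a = 19*y/12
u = 13*y/36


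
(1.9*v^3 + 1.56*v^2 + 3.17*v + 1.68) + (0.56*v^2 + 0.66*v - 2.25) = 1.9*v^3 + 2.12*v^2 + 3.83*v - 0.57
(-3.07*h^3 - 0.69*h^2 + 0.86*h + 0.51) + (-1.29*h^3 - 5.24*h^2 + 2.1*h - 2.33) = -4.36*h^3 - 5.93*h^2 + 2.96*h - 1.82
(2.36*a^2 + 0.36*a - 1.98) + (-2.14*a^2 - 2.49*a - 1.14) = 0.22*a^2 - 2.13*a - 3.12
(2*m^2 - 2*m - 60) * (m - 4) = 2*m^3 - 10*m^2 - 52*m + 240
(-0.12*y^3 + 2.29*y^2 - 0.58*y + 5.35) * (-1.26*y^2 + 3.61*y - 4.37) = 0.1512*y^5 - 3.3186*y^4 + 9.5221*y^3 - 18.8421*y^2 + 21.8481*y - 23.3795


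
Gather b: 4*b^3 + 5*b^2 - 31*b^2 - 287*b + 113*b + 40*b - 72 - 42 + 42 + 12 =4*b^3 - 26*b^2 - 134*b - 60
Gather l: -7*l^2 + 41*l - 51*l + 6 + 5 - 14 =-7*l^2 - 10*l - 3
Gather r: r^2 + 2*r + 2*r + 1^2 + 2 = r^2 + 4*r + 3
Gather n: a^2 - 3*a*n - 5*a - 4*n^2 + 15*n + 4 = a^2 - 5*a - 4*n^2 + n*(15 - 3*a) + 4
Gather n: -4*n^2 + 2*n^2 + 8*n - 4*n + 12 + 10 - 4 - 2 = -2*n^2 + 4*n + 16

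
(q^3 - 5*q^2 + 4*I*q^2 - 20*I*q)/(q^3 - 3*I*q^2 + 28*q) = (q - 5)/(q - 7*I)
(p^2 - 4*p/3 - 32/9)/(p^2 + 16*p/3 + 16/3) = (p - 8/3)/(p + 4)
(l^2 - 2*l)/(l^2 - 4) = l/(l + 2)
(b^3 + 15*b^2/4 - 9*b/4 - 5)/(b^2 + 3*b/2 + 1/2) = (4*b^2 + 11*b - 20)/(2*(2*b + 1))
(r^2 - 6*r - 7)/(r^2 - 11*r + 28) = (r + 1)/(r - 4)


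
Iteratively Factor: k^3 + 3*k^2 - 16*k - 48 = (k - 4)*(k^2 + 7*k + 12) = (k - 4)*(k + 3)*(k + 4)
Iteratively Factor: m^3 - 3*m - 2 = (m + 1)*(m^2 - m - 2) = (m - 2)*(m + 1)*(m + 1)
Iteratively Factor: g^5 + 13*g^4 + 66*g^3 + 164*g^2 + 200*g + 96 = (g + 2)*(g^4 + 11*g^3 + 44*g^2 + 76*g + 48) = (g + 2)^2*(g^3 + 9*g^2 + 26*g + 24) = (g + 2)^2*(g + 4)*(g^2 + 5*g + 6) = (g + 2)^2*(g + 3)*(g + 4)*(g + 2)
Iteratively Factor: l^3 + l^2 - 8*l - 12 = (l - 3)*(l^2 + 4*l + 4) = (l - 3)*(l + 2)*(l + 2)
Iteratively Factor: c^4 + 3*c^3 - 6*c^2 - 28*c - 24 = (c + 2)*(c^3 + c^2 - 8*c - 12) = (c + 2)^2*(c^2 - c - 6) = (c - 3)*(c + 2)^2*(c + 2)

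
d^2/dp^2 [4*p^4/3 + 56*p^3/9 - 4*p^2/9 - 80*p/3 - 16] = 16*p^2 + 112*p/3 - 8/9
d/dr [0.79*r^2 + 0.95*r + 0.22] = 1.58*r + 0.95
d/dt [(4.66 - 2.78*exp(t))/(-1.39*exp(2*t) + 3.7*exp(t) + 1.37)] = (-3.8642*exp(2*t) + 12.9548*exp(t) - 21.0506)*exp(t)/(1.9321*exp(4*t) - 10.286*exp(3*t) + 9.8814*exp(2*t) + 10.138*exp(t) + 1.8769)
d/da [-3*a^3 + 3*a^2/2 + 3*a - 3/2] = -9*a^2 + 3*a + 3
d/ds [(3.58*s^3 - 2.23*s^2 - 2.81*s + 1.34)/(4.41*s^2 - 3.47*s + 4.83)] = (15.7878*s^4 - 24.8452*s^3 + 72.0044*s^2 - 33.3606*s - 8.9225)/(19.4481*s^4 - 30.6054*s^3 + 54.6415*s^2 - 33.5202*s + 23.3289)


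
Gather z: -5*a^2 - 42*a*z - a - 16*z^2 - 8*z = -5*a^2 - a - 16*z^2 + z*(-42*a - 8)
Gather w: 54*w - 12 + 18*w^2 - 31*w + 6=18*w^2 + 23*w - 6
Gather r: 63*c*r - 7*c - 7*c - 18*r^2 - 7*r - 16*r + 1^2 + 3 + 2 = -14*c - 18*r^2 + r*(63*c - 23) + 6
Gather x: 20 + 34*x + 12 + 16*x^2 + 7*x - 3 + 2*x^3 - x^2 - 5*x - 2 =2*x^3 + 15*x^2 + 36*x + 27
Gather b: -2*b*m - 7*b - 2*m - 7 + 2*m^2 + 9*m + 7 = b*(-2*m - 7) + 2*m^2 + 7*m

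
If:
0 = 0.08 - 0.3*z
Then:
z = 0.27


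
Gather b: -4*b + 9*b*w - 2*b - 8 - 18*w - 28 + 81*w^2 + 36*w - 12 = b*(9*w - 6) + 81*w^2 + 18*w - 48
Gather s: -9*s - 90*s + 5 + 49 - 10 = 44 - 99*s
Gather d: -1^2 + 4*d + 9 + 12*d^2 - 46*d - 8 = 12*d^2 - 42*d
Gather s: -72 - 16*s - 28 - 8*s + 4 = -24*s - 96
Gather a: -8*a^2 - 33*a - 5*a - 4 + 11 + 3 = -8*a^2 - 38*a + 10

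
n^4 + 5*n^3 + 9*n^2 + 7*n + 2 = (n + 1)^3*(n + 2)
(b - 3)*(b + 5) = b^2 + 2*b - 15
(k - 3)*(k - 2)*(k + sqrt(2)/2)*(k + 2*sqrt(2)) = k^4 - 5*k^3 + 5*sqrt(2)*k^3/2 - 25*sqrt(2)*k^2/2 + 8*k^2 - 10*k + 15*sqrt(2)*k + 12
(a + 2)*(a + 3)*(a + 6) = a^3 + 11*a^2 + 36*a + 36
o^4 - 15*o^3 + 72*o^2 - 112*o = o*(o - 7)*(o - 4)^2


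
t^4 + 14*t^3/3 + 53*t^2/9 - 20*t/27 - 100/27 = (t - 2/3)*(t + 5/3)^2*(t + 2)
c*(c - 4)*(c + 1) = c^3 - 3*c^2 - 4*c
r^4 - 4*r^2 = r^2*(r - 2)*(r + 2)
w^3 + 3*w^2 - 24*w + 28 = (w - 2)^2*(w + 7)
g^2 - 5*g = g*(g - 5)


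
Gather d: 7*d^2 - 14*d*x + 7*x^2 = 7*d^2 - 14*d*x + 7*x^2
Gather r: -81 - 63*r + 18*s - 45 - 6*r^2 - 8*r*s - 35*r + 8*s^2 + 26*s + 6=-6*r^2 + r*(-8*s - 98) + 8*s^2 + 44*s - 120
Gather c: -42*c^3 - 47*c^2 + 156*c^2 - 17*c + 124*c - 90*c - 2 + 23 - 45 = -42*c^3 + 109*c^2 + 17*c - 24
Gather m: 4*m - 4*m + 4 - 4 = 0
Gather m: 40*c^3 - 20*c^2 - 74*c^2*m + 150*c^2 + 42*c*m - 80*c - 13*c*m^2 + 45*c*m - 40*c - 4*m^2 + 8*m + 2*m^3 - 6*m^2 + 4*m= 40*c^3 + 130*c^2 - 120*c + 2*m^3 + m^2*(-13*c - 10) + m*(-74*c^2 + 87*c + 12)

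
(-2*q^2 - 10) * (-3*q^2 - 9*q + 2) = 6*q^4 + 18*q^3 + 26*q^2 + 90*q - 20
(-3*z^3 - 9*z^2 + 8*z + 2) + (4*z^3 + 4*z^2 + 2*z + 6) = z^3 - 5*z^2 + 10*z + 8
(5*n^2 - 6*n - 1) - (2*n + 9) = 5*n^2 - 8*n - 10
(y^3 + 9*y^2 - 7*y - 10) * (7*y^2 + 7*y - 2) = 7*y^5 + 70*y^4 + 12*y^3 - 137*y^2 - 56*y + 20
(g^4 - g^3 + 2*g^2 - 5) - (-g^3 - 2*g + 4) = g^4 + 2*g^2 + 2*g - 9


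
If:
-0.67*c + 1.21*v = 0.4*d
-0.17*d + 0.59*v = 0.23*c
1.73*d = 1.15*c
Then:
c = 0.00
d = 0.00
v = 0.00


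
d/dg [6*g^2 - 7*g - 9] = 12*g - 7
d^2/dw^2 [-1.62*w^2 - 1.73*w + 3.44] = -3.24000000000000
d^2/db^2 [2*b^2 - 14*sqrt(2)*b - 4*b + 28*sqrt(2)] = 4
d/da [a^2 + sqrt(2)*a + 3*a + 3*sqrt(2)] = 2*a + sqrt(2) + 3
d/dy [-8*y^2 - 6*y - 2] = -16*y - 6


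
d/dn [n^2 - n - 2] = 2*n - 1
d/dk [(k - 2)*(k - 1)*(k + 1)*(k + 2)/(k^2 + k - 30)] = (2*k^5 + 3*k^4 - 120*k^3 - 5*k^2 + 292*k - 4)/(k^4 + 2*k^3 - 59*k^2 - 60*k + 900)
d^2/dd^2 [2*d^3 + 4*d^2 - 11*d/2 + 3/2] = 12*d + 8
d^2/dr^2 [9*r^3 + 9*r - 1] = 54*r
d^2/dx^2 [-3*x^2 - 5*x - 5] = -6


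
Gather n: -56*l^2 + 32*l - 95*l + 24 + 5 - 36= -56*l^2 - 63*l - 7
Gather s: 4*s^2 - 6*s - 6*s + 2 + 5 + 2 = 4*s^2 - 12*s + 9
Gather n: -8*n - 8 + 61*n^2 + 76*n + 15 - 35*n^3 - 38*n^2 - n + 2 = -35*n^3 + 23*n^2 + 67*n + 9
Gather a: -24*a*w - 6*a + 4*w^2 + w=a*(-24*w - 6) + 4*w^2 + w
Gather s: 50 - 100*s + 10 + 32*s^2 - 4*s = 32*s^2 - 104*s + 60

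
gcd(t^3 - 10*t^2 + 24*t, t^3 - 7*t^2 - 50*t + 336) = t - 6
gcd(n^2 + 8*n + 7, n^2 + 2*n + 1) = n + 1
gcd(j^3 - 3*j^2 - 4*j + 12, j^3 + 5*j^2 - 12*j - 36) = j^2 - j - 6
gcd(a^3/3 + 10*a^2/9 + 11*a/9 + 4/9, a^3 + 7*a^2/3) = 1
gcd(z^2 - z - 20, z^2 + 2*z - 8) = z + 4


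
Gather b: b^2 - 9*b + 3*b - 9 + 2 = b^2 - 6*b - 7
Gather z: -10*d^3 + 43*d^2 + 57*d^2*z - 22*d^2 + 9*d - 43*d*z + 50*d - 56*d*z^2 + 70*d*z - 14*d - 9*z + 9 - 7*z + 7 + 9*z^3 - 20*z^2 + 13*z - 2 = -10*d^3 + 21*d^2 + 45*d + 9*z^3 + z^2*(-56*d - 20) + z*(57*d^2 + 27*d - 3) + 14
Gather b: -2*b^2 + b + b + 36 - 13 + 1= -2*b^2 + 2*b + 24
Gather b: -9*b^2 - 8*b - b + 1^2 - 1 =-9*b^2 - 9*b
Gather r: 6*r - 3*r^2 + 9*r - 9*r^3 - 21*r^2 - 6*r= -9*r^3 - 24*r^2 + 9*r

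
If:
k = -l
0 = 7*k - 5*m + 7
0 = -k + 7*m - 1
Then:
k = -1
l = 1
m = 0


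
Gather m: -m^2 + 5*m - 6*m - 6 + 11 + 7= -m^2 - m + 12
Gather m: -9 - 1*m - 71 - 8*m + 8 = -9*m - 72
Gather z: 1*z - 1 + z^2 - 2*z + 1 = z^2 - z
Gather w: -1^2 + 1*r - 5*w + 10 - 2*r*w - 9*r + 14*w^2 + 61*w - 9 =-8*r + 14*w^2 + w*(56 - 2*r)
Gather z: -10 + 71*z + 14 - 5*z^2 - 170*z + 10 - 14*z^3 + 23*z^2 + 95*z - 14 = -14*z^3 + 18*z^2 - 4*z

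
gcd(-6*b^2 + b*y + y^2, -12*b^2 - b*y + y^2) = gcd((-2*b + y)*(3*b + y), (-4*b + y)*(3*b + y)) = 3*b + y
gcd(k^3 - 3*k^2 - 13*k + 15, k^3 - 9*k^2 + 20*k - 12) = k - 1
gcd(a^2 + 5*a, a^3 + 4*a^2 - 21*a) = a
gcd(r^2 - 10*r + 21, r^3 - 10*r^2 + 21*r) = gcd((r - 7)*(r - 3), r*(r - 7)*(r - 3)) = r^2 - 10*r + 21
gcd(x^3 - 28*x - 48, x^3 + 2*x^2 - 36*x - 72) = x^2 - 4*x - 12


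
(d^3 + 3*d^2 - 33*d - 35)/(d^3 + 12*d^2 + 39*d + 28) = (d - 5)/(d + 4)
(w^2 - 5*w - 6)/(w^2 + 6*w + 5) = (w - 6)/(w + 5)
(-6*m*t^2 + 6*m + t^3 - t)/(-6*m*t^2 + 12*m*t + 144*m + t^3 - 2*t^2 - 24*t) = (t^2 - 1)/(t^2 - 2*t - 24)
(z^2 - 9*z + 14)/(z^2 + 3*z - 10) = (z - 7)/(z + 5)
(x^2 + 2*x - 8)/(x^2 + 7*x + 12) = (x - 2)/(x + 3)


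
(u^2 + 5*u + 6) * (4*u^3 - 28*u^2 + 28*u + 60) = 4*u^5 - 8*u^4 - 88*u^3 + 32*u^2 + 468*u + 360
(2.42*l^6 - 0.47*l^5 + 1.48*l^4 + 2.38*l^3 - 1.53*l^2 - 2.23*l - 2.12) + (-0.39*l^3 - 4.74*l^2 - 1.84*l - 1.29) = 2.42*l^6 - 0.47*l^5 + 1.48*l^4 + 1.99*l^3 - 6.27*l^2 - 4.07*l - 3.41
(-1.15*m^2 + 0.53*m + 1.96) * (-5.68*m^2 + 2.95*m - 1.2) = 6.532*m^4 - 6.4029*m^3 - 8.1893*m^2 + 5.146*m - 2.352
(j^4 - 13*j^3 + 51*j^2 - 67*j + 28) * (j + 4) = j^5 - 9*j^4 - j^3 + 137*j^2 - 240*j + 112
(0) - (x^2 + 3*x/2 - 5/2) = -x^2 - 3*x/2 + 5/2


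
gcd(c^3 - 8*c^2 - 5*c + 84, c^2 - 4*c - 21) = c^2 - 4*c - 21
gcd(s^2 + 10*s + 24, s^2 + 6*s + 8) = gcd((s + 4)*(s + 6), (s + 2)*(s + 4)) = s + 4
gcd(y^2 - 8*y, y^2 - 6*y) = y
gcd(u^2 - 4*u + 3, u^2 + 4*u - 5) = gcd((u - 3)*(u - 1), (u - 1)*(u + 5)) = u - 1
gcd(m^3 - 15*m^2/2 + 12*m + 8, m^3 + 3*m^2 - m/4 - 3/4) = m + 1/2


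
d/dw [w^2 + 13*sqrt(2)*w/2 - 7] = 2*w + 13*sqrt(2)/2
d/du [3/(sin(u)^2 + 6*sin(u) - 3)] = -6*(sin(u) + 3)*cos(u)/(sin(u)^2 + 6*sin(u) - 3)^2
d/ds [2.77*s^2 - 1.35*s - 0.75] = 5.54*s - 1.35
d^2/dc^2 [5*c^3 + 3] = 30*c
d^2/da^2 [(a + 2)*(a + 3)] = 2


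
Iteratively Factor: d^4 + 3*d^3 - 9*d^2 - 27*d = (d - 3)*(d^3 + 6*d^2 + 9*d) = d*(d - 3)*(d^2 + 6*d + 9) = d*(d - 3)*(d + 3)*(d + 3)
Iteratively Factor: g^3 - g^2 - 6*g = (g + 2)*(g^2 - 3*g) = (g - 3)*(g + 2)*(g)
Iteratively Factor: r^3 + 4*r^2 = (r)*(r^2 + 4*r) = r^2*(r + 4)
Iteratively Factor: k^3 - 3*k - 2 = (k + 1)*(k^2 - k - 2) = (k - 2)*(k + 1)*(k + 1)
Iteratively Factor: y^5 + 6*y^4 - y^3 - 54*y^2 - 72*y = (y)*(y^4 + 6*y^3 - y^2 - 54*y - 72) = y*(y + 3)*(y^3 + 3*y^2 - 10*y - 24) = y*(y - 3)*(y + 3)*(y^2 + 6*y + 8) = y*(y - 3)*(y + 2)*(y + 3)*(y + 4)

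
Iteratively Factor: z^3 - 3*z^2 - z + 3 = (z - 1)*(z^2 - 2*z - 3) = (z - 1)*(z + 1)*(z - 3)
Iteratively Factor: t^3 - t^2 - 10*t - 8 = (t + 2)*(t^2 - 3*t - 4) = (t - 4)*(t + 2)*(t + 1)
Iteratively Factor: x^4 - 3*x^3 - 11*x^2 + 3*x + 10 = (x - 1)*(x^3 - 2*x^2 - 13*x - 10) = (x - 5)*(x - 1)*(x^2 + 3*x + 2) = (x - 5)*(x - 1)*(x + 1)*(x + 2)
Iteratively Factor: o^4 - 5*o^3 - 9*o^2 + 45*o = (o - 5)*(o^3 - 9*o) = (o - 5)*(o - 3)*(o^2 + 3*o) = o*(o - 5)*(o - 3)*(o + 3)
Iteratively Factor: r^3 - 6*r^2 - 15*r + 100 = (r - 5)*(r^2 - r - 20) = (r - 5)*(r + 4)*(r - 5)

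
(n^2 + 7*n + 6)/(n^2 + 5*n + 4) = (n + 6)/(n + 4)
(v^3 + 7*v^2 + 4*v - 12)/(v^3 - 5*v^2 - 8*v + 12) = (v + 6)/(v - 6)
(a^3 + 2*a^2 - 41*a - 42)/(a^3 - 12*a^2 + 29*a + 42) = (a + 7)/(a - 7)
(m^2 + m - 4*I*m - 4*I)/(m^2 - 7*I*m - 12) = (m + 1)/(m - 3*I)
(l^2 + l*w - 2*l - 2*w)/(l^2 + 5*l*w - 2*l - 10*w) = (l + w)/(l + 5*w)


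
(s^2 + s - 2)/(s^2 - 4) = (s - 1)/(s - 2)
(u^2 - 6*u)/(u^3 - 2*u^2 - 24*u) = 1/(u + 4)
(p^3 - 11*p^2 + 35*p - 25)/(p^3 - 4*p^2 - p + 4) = (p^2 - 10*p + 25)/(p^2 - 3*p - 4)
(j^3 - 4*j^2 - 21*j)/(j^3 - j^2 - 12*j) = (j - 7)/(j - 4)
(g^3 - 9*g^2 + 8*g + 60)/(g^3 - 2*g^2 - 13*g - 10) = (g - 6)/(g + 1)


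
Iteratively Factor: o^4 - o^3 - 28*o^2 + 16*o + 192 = (o + 3)*(o^3 - 4*o^2 - 16*o + 64) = (o + 3)*(o + 4)*(o^2 - 8*o + 16) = (o - 4)*(o + 3)*(o + 4)*(o - 4)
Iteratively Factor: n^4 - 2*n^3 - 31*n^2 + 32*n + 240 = (n - 5)*(n^3 + 3*n^2 - 16*n - 48) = (n - 5)*(n + 4)*(n^2 - n - 12) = (n - 5)*(n + 3)*(n + 4)*(n - 4)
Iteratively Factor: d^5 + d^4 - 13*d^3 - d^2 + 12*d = (d - 1)*(d^4 + 2*d^3 - 11*d^2 - 12*d) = d*(d - 1)*(d^3 + 2*d^2 - 11*d - 12) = d*(d - 1)*(d + 1)*(d^2 + d - 12) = d*(d - 3)*(d - 1)*(d + 1)*(d + 4)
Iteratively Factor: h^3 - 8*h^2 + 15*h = (h - 5)*(h^2 - 3*h) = (h - 5)*(h - 3)*(h)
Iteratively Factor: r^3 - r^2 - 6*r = (r + 2)*(r^2 - 3*r) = r*(r + 2)*(r - 3)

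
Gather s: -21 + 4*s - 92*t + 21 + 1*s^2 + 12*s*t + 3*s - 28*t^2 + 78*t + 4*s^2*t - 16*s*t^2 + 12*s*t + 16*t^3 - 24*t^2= s^2*(4*t + 1) + s*(-16*t^2 + 24*t + 7) + 16*t^3 - 52*t^2 - 14*t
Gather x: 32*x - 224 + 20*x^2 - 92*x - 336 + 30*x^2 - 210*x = 50*x^2 - 270*x - 560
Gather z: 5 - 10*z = 5 - 10*z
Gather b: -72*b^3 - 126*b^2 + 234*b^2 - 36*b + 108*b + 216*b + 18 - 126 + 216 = -72*b^3 + 108*b^2 + 288*b + 108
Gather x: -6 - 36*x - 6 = -36*x - 12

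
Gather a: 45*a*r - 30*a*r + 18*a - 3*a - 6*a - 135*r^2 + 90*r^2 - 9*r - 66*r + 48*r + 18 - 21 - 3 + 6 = a*(15*r + 9) - 45*r^2 - 27*r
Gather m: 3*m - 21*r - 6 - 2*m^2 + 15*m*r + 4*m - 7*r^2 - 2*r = -2*m^2 + m*(15*r + 7) - 7*r^2 - 23*r - 6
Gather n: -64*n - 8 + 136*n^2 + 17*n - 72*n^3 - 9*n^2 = -72*n^3 + 127*n^2 - 47*n - 8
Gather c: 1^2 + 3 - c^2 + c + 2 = -c^2 + c + 6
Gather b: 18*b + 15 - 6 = 18*b + 9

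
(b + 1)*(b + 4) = b^2 + 5*b + 4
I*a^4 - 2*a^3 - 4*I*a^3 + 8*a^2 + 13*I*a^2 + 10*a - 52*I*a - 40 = (a - 4)*(a - 2*I)*(a + 5*I)*(I*a + 1)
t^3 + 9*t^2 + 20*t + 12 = (t + 1)*(t + 2)*(t + 6)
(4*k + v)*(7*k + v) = 28*k^2 + 11*k*v + v^2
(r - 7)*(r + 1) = r^2 - 6*r - 7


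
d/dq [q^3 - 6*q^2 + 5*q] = 3*q^2 - 12*q + 5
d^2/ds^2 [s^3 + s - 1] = 6*s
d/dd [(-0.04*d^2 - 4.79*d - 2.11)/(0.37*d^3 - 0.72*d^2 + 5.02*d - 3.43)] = (0.0148*d^4 + 3.5446*d^3 - 1.3075*d^2 - 2.764*d + 27.0219)/(0.1369*d^6 - 0.5328*d^5 + 4.2332*d^4 - 9.767*d^3 + 30.1396*d^2 - 34.4372*d + 11.7649)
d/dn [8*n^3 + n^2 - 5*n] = 24*n^2 + 2*n - 5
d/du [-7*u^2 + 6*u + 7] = 6 - 14*u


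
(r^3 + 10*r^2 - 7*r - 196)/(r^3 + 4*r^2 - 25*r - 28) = (r + 7)/(r + 1)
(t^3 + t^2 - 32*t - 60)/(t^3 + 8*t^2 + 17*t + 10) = (t - 6)/(t + 1)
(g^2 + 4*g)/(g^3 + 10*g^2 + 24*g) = 1/(g + 6)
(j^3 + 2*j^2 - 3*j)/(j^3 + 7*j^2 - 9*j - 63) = j*(j - 1)/(j^2 + 4*j - 21)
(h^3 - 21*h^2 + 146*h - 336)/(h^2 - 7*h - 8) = (h^2 - 13*h + 42)/(h + 1)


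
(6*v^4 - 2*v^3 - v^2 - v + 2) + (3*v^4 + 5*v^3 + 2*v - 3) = 9*v^4 + 3*v^3 - v^2 + v - 1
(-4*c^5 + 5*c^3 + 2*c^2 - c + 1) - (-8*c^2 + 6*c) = -4*c^5 + 5*c^3 + 10*c^2 - 7*c + 1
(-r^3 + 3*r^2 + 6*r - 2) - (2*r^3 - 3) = -3*r^3 + 3*r^2 + 6*r + 1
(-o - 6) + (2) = -o - 4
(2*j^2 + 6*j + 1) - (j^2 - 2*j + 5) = j^2 + 8*j - 4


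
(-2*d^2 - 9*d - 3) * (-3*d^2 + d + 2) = 6*d^4 + 25*d^3 - 4*d^2 - 21*d - 6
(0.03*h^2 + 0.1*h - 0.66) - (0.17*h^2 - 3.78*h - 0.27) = -0.14*h^2 + 3.88*h - 0.39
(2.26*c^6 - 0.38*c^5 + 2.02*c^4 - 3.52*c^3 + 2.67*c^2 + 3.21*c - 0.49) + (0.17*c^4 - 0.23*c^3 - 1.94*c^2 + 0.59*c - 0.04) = 2.26*c^6 - 0.38*c^5 + 2.19*c^4 - 3.75*c^3 + 0.73*c^2 + 3.8*c - 0.53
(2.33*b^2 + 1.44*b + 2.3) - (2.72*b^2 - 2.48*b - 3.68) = -0.39*b^2 + 3.92*b + 5.98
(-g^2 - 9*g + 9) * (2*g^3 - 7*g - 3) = -2*g^5 - 18*g^4 + 25*g^3 + 66*g^2 - 36*g - 27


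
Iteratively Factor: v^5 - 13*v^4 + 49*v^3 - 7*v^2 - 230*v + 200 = (v - 5)*(v^4 - 8*v^3 + 9*v^2 + 38*v - 40) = (v - 5)*(v - 1)*(v^3 - 7*v^2 + 2*v + 40) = (v - 5)*(v - 4)*(v - 1)*(v^2 - 3*v - 10) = (v - 5)*(v - 4)*(v - 1)*(v + 2)*(v - 5)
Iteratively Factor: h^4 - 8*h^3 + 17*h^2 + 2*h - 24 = (h - 4)*(h^3 - 4*h^2 + h + 6) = (h - 4)*(h - 2)*(h^2 - 2*h - 3) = (h - 4)*(h - 2)*(h + 1)*(h - 3)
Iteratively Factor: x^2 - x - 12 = (x + 3)*(x - 4)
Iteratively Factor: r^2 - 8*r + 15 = (r - 5)*(r - 3)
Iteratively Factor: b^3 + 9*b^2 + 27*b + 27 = (b + 3)*(b^2 + 6*b + 9) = (b + 3)^2*(b + 3)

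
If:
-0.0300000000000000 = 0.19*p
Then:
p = -0.16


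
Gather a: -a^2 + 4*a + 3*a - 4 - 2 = -a^2 + 7*a - 6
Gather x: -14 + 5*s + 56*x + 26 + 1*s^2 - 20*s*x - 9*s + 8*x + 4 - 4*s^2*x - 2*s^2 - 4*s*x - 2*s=-s^2 - 6*s + x*(-4*s^2 - 24*s + 64) + 16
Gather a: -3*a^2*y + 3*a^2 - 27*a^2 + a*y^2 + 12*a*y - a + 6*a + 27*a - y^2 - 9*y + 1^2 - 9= a^2*(-3*y - 24) + a*(y^2 + 12*y + 32) - y^2 - 9*y - 8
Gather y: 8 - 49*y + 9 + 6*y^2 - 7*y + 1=6*y^2 - 56*y + 18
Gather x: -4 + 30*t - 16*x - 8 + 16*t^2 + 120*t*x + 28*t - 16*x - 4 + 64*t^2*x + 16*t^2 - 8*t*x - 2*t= 32*t^2 + 56*t + x*(64*t^2 + 112*t - 32) - 16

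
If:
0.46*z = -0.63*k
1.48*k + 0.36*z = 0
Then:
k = 0.00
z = 0.00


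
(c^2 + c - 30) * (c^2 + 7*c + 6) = c^4 + 8*c^3 - 17*c^2 - 204*c - 180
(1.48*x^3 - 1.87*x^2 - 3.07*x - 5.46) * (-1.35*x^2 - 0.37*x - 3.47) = -1.998*x^5 + 1.9769*x^4 - 0.2992*x^3 + 14.9958*x^2 + 12.6731*x + 18.9462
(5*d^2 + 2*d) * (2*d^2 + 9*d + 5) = 10*d^4 + 49*d^3 + 43*d^2 + 10*d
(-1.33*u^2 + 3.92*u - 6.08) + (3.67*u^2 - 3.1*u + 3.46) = 2.34*u^2 + 0.82*u - 2.62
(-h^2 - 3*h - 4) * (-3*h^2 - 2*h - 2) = 3*h^4 + 11*h^3 + 20*h^2 + 14*h + 8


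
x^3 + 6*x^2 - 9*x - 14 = (x - 2)*(x + 1)*(x + 7)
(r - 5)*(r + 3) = r^2 - 2*r - 15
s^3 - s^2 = s^2*(s - 1)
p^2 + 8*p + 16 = (p + 4)^2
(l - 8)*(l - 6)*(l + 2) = l^3 - 12*l^2 + 20*l + 96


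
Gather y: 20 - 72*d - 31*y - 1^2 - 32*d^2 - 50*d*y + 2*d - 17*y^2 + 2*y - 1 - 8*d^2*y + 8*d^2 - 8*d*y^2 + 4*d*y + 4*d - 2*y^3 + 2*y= -24*d^2 - 66*d - 2*y^3 + y^2*(-8*d - 17) + y*(-8*d^2 - 46*d - 27) + 18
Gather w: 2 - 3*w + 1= 3 - 3*w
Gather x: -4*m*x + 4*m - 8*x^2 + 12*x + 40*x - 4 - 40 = 4*m - 8*x^2 + x*(52 - 4*m) - 44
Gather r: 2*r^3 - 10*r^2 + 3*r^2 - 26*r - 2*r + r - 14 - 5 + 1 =2*r^3 - 7*r^2 - 27*r - 18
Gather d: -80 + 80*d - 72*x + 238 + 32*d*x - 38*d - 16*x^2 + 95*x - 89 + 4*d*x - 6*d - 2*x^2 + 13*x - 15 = d*(36*x + 36) - 18*x^2 + 36*x + 54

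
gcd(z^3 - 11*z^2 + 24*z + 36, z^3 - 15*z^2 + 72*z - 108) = z^2 - 12*z + 36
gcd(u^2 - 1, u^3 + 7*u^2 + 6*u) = u + 1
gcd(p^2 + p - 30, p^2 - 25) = p - 5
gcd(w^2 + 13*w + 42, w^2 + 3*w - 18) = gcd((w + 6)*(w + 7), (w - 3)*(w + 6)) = w + 6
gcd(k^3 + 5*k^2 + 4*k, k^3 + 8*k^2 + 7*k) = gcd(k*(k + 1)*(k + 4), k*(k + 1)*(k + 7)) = k^2 + k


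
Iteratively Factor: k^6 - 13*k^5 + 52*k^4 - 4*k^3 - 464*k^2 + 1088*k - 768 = (k - 4)*(k^5 - 9*k^4 + 16*k^3 + 60*k^2 - 224*k + 192) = (k - 4)*(k - 2)*(k^4 - 7*k^3 + 2*k^2 + 64*k - 96) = (k - 4)^2*(k - 2)*(k^3 - 3*k^2 - 10*k + 24) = (k - 4)^3*(k - 2)*(k^2 + k - 6) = (k - 4)^3*(k - 2)*(k + 3)*(k - 2)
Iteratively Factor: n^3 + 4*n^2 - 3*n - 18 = (n - 2)*(n^2 + 6*n + 9) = (n - 2)*(n + 3)*(n + 3)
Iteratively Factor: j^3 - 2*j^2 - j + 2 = (j - 2)*(j^2 - 1) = (j - 2)*(j + 1)*(j - 1)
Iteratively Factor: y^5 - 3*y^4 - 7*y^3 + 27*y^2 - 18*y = (y)*(y^4 - 3*y^3 - 7*y^2 + 27*y - 18) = y*(y - 2)*(y^3 - y^2 - 9*y + 9) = y*(y - 2)*(y + 3)*(y^2 - 4*y + 3) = y*(y - 2)*(y - 1)*(y + 3)*(y - 3)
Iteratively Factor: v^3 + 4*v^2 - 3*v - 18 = (v - 2)*(v^2 + 6*v + 9) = (v - 2)*(v + 3)*(v + 3)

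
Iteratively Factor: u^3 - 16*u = (u - 4)*(u^2 + 4*u) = (u - 4)*(u + 4)*(u)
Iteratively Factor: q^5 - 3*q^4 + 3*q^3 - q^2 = (q - 1)*(q^4 - 2*q^3 + q^2) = (q - 1)^2*(q^3 - q^2) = q*(q - 1)^2*(q^2 - q) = q^2*(q - 1)^2*(q - 1)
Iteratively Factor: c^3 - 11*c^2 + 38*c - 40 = (c - 2)*(c^2 - 9*c + 20) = (c - 5)*(c - 2)*(c - 4)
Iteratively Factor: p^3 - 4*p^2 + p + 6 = (p + 1)*(p^2 - 5*p + 6) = (p - 2)*(p + 1)*(p - 3)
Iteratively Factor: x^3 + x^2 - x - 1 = (x - 1)*(x^2 + 2*x + 1) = (x - 1)*(x + 1)*(x + 1)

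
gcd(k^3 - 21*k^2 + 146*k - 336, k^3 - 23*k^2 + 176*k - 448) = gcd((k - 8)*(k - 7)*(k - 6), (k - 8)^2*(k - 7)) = k^2 - 15*k + 56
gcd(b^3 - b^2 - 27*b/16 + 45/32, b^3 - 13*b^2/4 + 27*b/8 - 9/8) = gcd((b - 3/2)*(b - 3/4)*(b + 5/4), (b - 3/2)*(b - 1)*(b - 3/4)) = b^2 - 9*b/4 + 9/8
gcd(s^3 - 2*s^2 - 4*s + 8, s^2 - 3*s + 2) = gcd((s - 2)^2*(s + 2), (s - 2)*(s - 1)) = s - 2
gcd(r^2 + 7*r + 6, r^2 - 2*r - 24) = 1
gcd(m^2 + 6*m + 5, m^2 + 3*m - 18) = 1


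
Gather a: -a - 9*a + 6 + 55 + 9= 70 - 10*a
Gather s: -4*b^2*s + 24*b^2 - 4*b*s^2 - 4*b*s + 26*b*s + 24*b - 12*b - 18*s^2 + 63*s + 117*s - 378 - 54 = 24*b^2 + 12*b + s^2*(-4*b - 18) + s*(-4*b^2 + 22*b + 180) - 432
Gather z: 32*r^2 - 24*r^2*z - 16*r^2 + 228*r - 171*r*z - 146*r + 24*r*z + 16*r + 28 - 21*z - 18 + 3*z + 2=16*r^2 + 98*r + z*(-24*r^2 - 147*r - 18) + 12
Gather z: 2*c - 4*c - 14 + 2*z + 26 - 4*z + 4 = -2*c - 2*z + 16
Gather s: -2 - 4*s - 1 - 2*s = -6*s - 3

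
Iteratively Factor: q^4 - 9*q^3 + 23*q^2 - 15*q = (q - 1)*(q^3 - 8*q^2 + 15*q) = (q - 3)*(q - 1)*(q^2 - 5*q) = q*(q - 3)*(q - 1)*(q - 5)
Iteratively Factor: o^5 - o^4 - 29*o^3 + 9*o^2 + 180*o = (o + 4)*(o^4 - 5*o^3 - 9*o^2 + 45*o) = (o - 5)*(o + 4)*(o^3 - 9*o) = o*(o - 5)*(o + 4)*(o^2 - 9) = o*(o - 5)*(o + 3)*(o + 4)*(o - 3)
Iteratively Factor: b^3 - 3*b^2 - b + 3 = (b - 1)*(b^2 - 2*b - 3) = (b - 1)*(b + 1)*(b - 3)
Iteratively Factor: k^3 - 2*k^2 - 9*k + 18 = (k - 3)*(k^2 + k - 6) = (k - 3)*(k + 3)*(k - 2)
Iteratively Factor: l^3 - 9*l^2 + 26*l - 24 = (l - 4)*(l^2 - 5*l + 6) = (l - 4)*(l - 2)*(l - 3)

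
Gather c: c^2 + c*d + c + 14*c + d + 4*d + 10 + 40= c^2 + c*(d + 15) + 5*d + 50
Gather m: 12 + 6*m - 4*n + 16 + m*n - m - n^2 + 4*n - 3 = m*(n + 5) - n^2 + 25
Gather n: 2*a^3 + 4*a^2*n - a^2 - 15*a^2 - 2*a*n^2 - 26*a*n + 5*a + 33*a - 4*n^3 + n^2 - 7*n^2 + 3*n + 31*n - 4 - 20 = 2*a^3 - 16*a^2 + 38*a - 4*n^3 + n^2*(-2*a - 6) + n*(4*a^2 - 26*a + 34) - 24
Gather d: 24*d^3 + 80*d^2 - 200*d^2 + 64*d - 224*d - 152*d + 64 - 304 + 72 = 24*d^3 - 120*d^2 - 312*d - 168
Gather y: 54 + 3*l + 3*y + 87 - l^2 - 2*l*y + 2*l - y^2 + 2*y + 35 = -l^2 + 5*l - y^2 + y*(5 - 2*l) + 176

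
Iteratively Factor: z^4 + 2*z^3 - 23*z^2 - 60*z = (z + 3)*(z^3 - z^2 - 20*z) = (z + 3)*(z + 4)*(z^2 - 5*z) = z*(z + 3)*(z + 4)*(z - 5)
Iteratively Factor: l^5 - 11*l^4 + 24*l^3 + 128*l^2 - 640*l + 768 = (l - 3)*(l^4 - 8*l^3 + 128*l - 256) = (l - 4)*(l - 3)*(l^3 - 4*l^2 - 16*l + 64) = (l - 4)^2*(l - 3)*(l^2 - 16) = (l - 4)^3*(l - 3)*(l + 4)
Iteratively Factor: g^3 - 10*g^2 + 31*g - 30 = (g - 5)*(g^2 - 5*g + 6) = (g - 5)*(g - 3)*(g - 2)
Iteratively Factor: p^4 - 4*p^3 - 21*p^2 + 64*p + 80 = (p - 4)*(p^3 - 21*p - 20) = (p - 4)*(p + 1)*(p^2 - p - 20) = (p - 4)*(p + 1)*(p + 4)*(p - 5)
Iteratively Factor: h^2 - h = (h - 1)*(h)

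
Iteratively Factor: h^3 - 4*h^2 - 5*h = (h + 1)*(h^2 - 5*h) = (h - 5)*(h + 1)*(h)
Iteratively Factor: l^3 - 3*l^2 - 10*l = (l)*(l^2 - 3*l - 10) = l*(l - 5)*(l + 2)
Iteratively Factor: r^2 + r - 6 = (r - 2)*(r + 3)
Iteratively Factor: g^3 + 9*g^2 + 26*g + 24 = (g + 3)*(g^2 + 6*g + 8) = (g + 2)*(g + 3)*(g + 4)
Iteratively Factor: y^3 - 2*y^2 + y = (y)*(y^2 - 2*y + 1) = y*(y - 1)*(y - 1)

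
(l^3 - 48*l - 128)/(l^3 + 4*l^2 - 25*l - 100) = (l^2 - 4*l - 32)/(l^2 - 25)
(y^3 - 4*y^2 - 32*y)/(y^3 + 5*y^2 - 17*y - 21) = y*(y^2 - 4*y - 32)/(y^3 + 5*y^2 - 17*y - 21)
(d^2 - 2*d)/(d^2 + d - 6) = d/(d + 3)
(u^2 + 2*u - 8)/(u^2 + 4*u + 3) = (u^2 + 2*u - 8)/(u^2 + 4*u + 3)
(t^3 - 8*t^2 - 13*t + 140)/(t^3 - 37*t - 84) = (t - 5)/(t + 3)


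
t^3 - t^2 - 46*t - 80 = (t - 8)*(t + 2)*(t + 5)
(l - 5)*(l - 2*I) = l^2 - 5*l - 2*I*l + 10*I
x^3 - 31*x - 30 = (x - 6)*(x + 1)*(x + 5)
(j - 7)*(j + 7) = j^2 - 49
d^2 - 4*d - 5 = (d - 5)*(d + 1)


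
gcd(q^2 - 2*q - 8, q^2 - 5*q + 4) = q - 4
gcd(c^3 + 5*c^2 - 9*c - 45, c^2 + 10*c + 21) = c + 3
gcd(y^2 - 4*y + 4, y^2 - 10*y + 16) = y - 2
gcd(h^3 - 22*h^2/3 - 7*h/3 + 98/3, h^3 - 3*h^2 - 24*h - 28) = h^2 - 5*h - 14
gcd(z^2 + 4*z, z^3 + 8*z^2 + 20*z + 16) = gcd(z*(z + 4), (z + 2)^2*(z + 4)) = z + 4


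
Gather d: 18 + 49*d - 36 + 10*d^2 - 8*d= 10*d^2 + 41*d - 18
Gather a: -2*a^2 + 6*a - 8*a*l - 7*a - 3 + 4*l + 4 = -2*a^2 + a*(-8*l - 1) + 4*l + 1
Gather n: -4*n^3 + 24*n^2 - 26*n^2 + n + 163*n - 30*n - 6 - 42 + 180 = -4*n^3 - 2*n^2 + 134*n + 132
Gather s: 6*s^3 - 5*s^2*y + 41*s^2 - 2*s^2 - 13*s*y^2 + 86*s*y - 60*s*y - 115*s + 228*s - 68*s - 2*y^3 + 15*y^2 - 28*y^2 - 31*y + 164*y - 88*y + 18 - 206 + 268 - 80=6*s^3 + s^2*(39 - 5*y) + s*(-13*y^2 + 26*y + 45) - 2*y^3 - 13*y^2 + 45*y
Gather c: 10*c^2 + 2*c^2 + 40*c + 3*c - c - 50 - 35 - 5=12*c^2 + 42*c - 90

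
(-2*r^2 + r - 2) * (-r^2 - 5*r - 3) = 2*r^4 + 9*r^3 + 3*r^2 + 7*r + 6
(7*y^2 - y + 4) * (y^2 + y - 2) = 7*y^4 + 6*y^3 - 11*y^2 + 6*y - 8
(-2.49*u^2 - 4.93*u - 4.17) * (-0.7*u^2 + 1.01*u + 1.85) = 1.743*u^4 + 0.936099999999999*u^3 - 6.6668*u^2 - 13.3322*u - 7.7145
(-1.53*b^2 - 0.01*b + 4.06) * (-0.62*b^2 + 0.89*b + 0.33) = 0.9486*b^4 - 1.3555*b^3 - 3.031*b^2 + 3.6101*b + 1.3398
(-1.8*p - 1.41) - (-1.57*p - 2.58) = 1.17 - 0.23*p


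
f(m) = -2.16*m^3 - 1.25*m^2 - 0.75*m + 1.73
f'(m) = -6.48*m^2 - 2.5*m - 0.75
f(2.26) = -31.28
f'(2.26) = -39.50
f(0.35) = 1.22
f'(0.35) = -2.42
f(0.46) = 0.91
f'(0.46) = -3.27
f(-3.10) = 56.39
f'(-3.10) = -55.27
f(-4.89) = 228.08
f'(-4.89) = -143.48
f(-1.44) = 6.67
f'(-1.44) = -10.59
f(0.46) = 0.91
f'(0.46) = -3.27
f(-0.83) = 2.73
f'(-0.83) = -3.14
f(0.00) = 1.73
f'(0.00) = -0.75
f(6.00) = -514.33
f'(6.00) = -249.03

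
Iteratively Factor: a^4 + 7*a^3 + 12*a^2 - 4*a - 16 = (a + 2)*(a^3 + 5*a^2 + 2*a - 8) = (a + 2)^2*(a^2 + 3*a - 4) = (a - 1)*(a + 2)^2*(a + 4)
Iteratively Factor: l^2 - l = (l - 1)*(l)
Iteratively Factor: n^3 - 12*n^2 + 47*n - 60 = (n - 4)*(n^2 - 8*n + 15) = (n - 5)*(n - 4)*(n - 3)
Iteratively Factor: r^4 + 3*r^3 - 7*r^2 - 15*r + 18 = (r + 3)*(r^3 - 7*r + 6) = (r + 3)^2*(r^2 - 3*r + 2) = (r - 2)*(r + 3)^2*(r - 1)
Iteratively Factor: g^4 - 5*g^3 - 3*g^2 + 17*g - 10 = (g - 1)*(g^3 - 4*g^2 - 7*g + 10) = (g - 1)^2*(g^2 - 3*g - 10) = (g - 5)*(g - 1)^2*(g + 2)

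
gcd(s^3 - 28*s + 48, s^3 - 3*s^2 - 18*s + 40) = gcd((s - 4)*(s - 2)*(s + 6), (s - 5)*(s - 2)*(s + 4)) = s - 2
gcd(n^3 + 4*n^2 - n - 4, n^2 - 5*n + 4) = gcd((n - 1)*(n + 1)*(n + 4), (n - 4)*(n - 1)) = n - 1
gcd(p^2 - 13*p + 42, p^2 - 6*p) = p - 6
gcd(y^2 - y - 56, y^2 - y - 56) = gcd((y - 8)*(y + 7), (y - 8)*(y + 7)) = y^2 - y - 56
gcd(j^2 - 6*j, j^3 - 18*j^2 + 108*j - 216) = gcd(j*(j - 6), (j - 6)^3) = j - 6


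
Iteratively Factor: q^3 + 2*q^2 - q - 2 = (q - 1)*(q^2 + 3*q + 2) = (q - 1)*(q + 1)*(q + 2)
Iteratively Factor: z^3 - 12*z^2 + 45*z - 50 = (z - 2)*(z^2 - 10*z + 25) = (z - 5)*(z - 2)*(z - 5)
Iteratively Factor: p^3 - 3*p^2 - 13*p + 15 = (p + 3)*(p^2 - 6*p + 5) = (p - 5)*(p + 3)*(p - 1)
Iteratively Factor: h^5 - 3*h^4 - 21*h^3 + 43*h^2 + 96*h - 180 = (h - 5)*(h^4 + 2*h^3 - 11*h^2 - 12*h + 36) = (h - 5)*(h - 2)*(h^3 + 4*h^2 - 3*h - 18) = (h - 5)*(h - 2)^2*(h^2 + 6*h + 9) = (h - 5)*(h - 2)^2*(h + 3)*(h + 3)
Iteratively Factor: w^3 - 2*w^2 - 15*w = (w)*(w^2 - 2*w - 15) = w*(w - 5)*(w + 3)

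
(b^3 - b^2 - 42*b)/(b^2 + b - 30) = b*(b - 7)/(b - 5)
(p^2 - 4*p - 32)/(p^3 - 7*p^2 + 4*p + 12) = (p^2 - 4*p - 32)/(p^3 - 7*p^2 + 4*p + 12)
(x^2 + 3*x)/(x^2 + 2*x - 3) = x/(x - 1)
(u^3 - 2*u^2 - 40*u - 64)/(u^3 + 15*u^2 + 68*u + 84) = (u^2 - 4*u - 32)/(u^2 + 13*u + 42)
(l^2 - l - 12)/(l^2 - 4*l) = (l + 3)/l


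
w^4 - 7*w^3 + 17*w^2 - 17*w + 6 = (w - 3)*(w - 2)*(w - 1)^2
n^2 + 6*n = n*(n + 6)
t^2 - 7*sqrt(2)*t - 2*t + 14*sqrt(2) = (t - 2)*(t - 7*sqrt(2))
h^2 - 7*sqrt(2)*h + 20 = (h - 5*sqrt(2))*(h - 2*sqrt(2))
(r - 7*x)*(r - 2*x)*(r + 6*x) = r^3 - 3*r^2*x - 40*r*x^2 + 84*x^3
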